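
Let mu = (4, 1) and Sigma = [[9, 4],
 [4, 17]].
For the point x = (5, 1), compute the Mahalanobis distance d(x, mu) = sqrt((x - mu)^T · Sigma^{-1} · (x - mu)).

Step 1 — centre the observation: (x - mu) = (1, 0).

Step 2 — invert Sigma. det(Sigma) = 9·17 - (4)² = 137.
  Sigma^{-1} = (1/det) · [[d, -b], [-b, a]] = [[0.1241, -0.0292],
 [-0.0292, 0.0657]].

Step 3 — form the quadratic (x - mu)^T · Sigma^{-1} · (x - mu):
  Sigma^{-1} · (x - mu) = (0.1241, -0.0292).
  (x - mu)^T · [Sigma^{-1} · (x - mu)] = (1)·(0.1241) + (0)·(-0.0292) = 0.1241.

Step 4 — take square root: d = √(0.1241) ≈ 0.3523.

d(x, mu) = √(0.1241) ≈ 0.3523


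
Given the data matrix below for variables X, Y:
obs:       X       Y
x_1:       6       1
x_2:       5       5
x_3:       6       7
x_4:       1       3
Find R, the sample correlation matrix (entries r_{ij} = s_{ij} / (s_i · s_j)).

Step 1 — column means:
  mean(X) = (6 + 5 + 6 + 1) / 4 = 18/4 = 4.5
  mean(Y) = (1 + 5 + 7 + 3) / 4 = 16/4 = 4

Step 2 — sample variances and covariances s[i,j] = (1/(n-1)) · Σ_k (x_{k,i} - mean_i) · (x_{k,j} - mean_j), with n-1 = 3:
  s[X,X] = ((1.5)·(1.5) + (0.5)·(0.5) + (1.5)·(1.5) + (-3.5)·(-3.5)) / 3 = 17/3 = 5.6667
  s[X,Y] = ((1.5)·(-3) + (0.5)·(1) + (1.5)·(3) + (-3.5)·(-1)) / 3 = 4/3 = 1.3333
  s[Y,Y] = ((-3)·(-3) + (1)·(1) + (3)·(3) + (-1)·(-1)) / 3 = 20/3 = 6.6667
  Sample standard deviations s_i = √(s[i,i]):
  s(X) = √(5.6667) = 2.3805
  s(Y) = √(6.6667) = 2.582

Step 3 — r_{ij} = s_{ij} / (s_i · s_j):
  r[X,X] = 1 (diagonal).
  r[X,Y] = 1.3333 / (2.3805 · 2.582) = 1.3333 / 6.1464 = 0.2169
  r[Y,Y] = 1 (diagonal).

R is symmetric with unit diagonal. Assembling:

R = [[1, 0.2169],
 [0.2169, 1]]


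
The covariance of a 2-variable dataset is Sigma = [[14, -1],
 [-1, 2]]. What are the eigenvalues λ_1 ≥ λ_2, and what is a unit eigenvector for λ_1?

Step 1 — characteristic polynomial of 2×2 Sigma:
  det(Sigma - λI) = λ² - trace · λ + det = 0.
  trace = 14 + 2 = 16, det = 14·2 - (-1)² = 27.
Step 2 — discriminant:
  Δ = trace² - 4·det = 256 - 108 = 148.
Step 3 — eigenvalues:
  λ = (trace ± √Δ)/2 = (16 ± 12.1655)/2,
  λ_1 = 14.0828,  λ_2 = 1.9172.

Step 4 — unit eigenvector for λ_1: solve (Sigma - λ_1 I)v = 0. First row:
  (14 - 14.0828)·v_x + (-1)·v_y = 0, i.e. (-0.0828)·v_x + (-1)·v_y = 0,
  so v ∝ (b, λ_1 - a) = (-1, 0.0828); multiply by -1 so the first entry is positive: u = (1, -0.0828).
  ||u|| = √((1)² + (-0.0828)²) = √(1.0068) ≈ 1.0034,
  v_1 = u/||u|| ≈ (0.9966, -0.0825) (||v_1|| = 1).

λ_1 = 14.0828,  λ_2 = 1.9172;  v_1 ≈ (0.9966, -0.0825)


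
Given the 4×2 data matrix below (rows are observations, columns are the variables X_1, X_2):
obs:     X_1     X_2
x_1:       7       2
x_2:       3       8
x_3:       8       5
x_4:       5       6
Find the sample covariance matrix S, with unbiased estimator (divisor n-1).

Step 1 — column means:
  mean(X_1) = (7 + 3 + 8 + 5) / 4 = 23/4 = 5.75
  mean(X_2) = (2 + 8 + 5 + 6) / 4 = 21/4 = 5.25

Step 2 — sample covariance S[i,j] = (1/(n-1)) · Σ_k (x_{k,i} - mean_i) · (x_{k,j} - mean_j), with n-1 = 3.
  S[X_1,X_1] = ((1.25)·(1.25) + (-2.75)·(-2.75) + (2.25)·(2.25) + (-0.75)·(-0.75)) / 3 = 14.75/3 = 4.9167
  S[X_1,X_2] = ((1.25)·(-3.25) + (-2.75)·(2.75) + (2.25)·(-0.25) + (-0.75)·(0.75)) / 3 = -12.75/3 = -4.25
  S[X_2,X_2] = ((-3.25)·(-3.25) + (2.75)·(2.75) + (-0.25)·(-0.25) + (0.75)·(0.75)) / 3 = 18.75/3 = 6.25

S is symmetric (S[j,i] = S[i,j]). Assembling:

S = [[4.9167, -4.25],
 [-4.25, 6.25]]


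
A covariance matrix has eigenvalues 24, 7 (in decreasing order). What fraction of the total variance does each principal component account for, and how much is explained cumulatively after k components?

Step 1 — total variance = trace(Sigma) = Σ λ_i = 24 + 7 = 31.

Step 2 — fraction explained by component i = λ_i / Σ λ:
  PC1: 24/31 = 0.7742
  PC2: 7/31 = 0.2258

Step 3 — cumulative fraction after k components = (λ_1 + ... + λ_k) / Σ λ:
  k = 1: 24/31 = 0.7742
  k = 2: (24 + 7)/31 = 31/31 = 1

Summary (fraction, with percent):

explained: PC1 0.7742 (77.42%), PC2 0.2258 (22.58%);  cumulative: 0.7742, 1


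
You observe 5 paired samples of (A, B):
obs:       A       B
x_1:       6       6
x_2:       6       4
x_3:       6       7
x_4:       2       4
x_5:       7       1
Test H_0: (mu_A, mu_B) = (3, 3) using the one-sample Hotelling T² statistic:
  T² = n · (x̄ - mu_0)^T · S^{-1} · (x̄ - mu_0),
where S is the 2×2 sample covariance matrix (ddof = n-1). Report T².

Step 1 — sample mean vector:
  mean(A) = (6 + 6 + 6 + 2 + 7) / 5 = 27/5 = 5.4
  mean(B) = (6 + 4 + 7 + 4 + 1) / 5 = 22/5 = 4.4
  x̄ = (5.4, 4.4),  deviation x̄ - mu_0 = (5.4, 4.4) - (3, 3) = (2.4, 1.4).

Step 2 — sample covariance matrix, S[i,j] = (1/(n-1)) · Σ_k (x_{k,i} - mean_i) · (x_{k,j} - mean_j), divisor n-1 = 4:
  S[A,A] = ((0.6)·(0.6) + (0.6)·(0.6) + (0.6)·(0.6) + (-3.4)·(-3.4) + (1.6)·(1.6)) / 4 = 15.2/4 = 3.8
  S[A,B] = ((0.6)·(1.6) + (0.6)·(-0.4) + (0.6)·(2.6) + (-3.4)·(-0.4) + (1.6)·(-3.4)) / 4 = -1.8/4 = -0.45
  S[B,B] = ((1.6)·(1.6) + (-0.4)·(-0.4) + (2.6)·(2.6) + (-0.4)·(-0.4) + (-3.4)·(-3.4)) / 4 = 21.2/4 = 5.3
  S = [[3.8, -0.45],
 [-0.45, 5.3]].

Step 3 — invert S. det(S) = 3.8·5.3 - (-0.45)² = 19.9375.
  S^{-1} = (1/det) · [[d, -b], [-b, a]] = [[0.2658, 0.0226],
 [0.0226, 0.1906]].

Step 4 — quadratic form (x̄ - mu_0)^T · S^{-1} · (x̄ - mu_0):
  S^{-1} · (x̄ - mu_0) = (0.6696, 0.321),
  (x̄ - mu_0)^T · [...] = (2.4)·(0.6696) + (1.4)·(0.321) = 2.0564.

Step 5 — scale by n: T² = 5 · 2.0564 = 10.2821.

T² ≈ 10.2821


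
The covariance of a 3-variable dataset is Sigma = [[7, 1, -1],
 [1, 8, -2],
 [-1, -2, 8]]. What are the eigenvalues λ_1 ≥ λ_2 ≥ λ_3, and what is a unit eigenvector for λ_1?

Step 1 — characteristic polynomial p(λ) = det(λI - Sigma) = λ³ - tr·λ² + c_1·λ - det, where tr = trace, c_1 = sum of the principal 2×2 minors, det = det(Sigma):
  tr = 7 + 8 + 8 = 23,
  c_1 = (7·8 - (1)²) + (7·8 - (-1)²) + (8·8 - (-2)²) = 55 + 55 + 60 = 170,
  det = 7·(8·8 - (-2)²) - (1)·((1)·8 - (-2)·(-1)) + (-1)·((1)·(-2) - 8·(-1)) = 7·(60) - (1)·(6) + (-1)·(6) = 408.
  So p(λ) = λ³ - 23λ² + 170λ - 408.
Step 2 — look for an integer root (rational root theorem: any rational root is an integer divisor of 408). Testing λ = 6:
  p(6) = 216 - 828 + 1020 - 408 = 0  ✓
  Dividing out (λ - 6): p(λ) = (λ - 6)(λ² - 17λ + 68).
Step 3 — remaining eigenvalues from the quadratic λ² - 17λ + 68 = 0:
  Δ = 17² - 4·68 = 289 - 272 = 17,  λ = (17 ± √17)/2 = (17 ± 4.1231)/2 ≈ 10.5616 or 6.4384.
  Sorted: λ_1 = 10.5616,  λ_2 = 6.4384,  λ_3 = 6  (check: sum = 23 = tr ✓).

Step 4 — unit eigenvector for λ_1 ≈ 10.5616: v spans the null space of (Sigma - λ_1 I), whose rows are
  r_1 = (-3.5616, 1, -1),  r_2 = (1, -2.5616, -2),  r_3 = (-1, -2, -2.5616).
  v is orthogonal to every row, so take v ∝ r_1 × r_2 = ((1)·(-2) - (-1)·(-2.5616), (-1)·(1) - (-3.5616)·(-2), (-3.5616)·(-2.5616) - (1)·(1)) ≈ (-4.5616, -8.1231, 8.1231).
  Rescale (multiply by -1 so the first nonzero entry is positive): u = (4.5616, 8.1231, -8.1231).
  ||u|| = √((4.5616)² + (8.1231)² + (-8.1231)²) = √(152.7775) ≈ 12.3603,  v_1 = u/||u|| ≈ (0.369, 0.6572, -0.6572) (||v_1|| = 1).

λ_1 = 10.5616,  λ_2 = 6.4384,  λ_3 = 6;  v_1 ≈ (0.369, 0.6572, -0.6572)


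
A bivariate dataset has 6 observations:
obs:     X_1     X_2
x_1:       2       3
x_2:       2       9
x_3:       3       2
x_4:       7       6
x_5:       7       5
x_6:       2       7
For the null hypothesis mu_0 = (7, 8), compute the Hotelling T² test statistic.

Step 1 — sample mean vector:
  mean(X_1) = (2 + 2 + 3 + 7 + 7 + 2) / 6 = 23/6 = 3.8333
  mean(X_2) = (3 + 9 + 2 + 6 + 5 + 7) / 6 = 32/6 = 5.3333
  x̄ = (3.8333, 5.3333),  deviation x̄ - mu_0 = (3.8333, 5.3333) - (7, 8) = (-3.1667, -2.6667).

Step 2 — sample covariance matrix, S[i,j] = (1/(n-1)) · Σ_k (x_{k,i} - mean_i) · (x_{k,j} - mean_j), divisor n-1 = 5:
  S[X_1,X_1] = ((-1.8333)·(-1.8333) + (-1.8333)·(-1.8333) + (-0.8333)·(-0.8333) + (3.1667)·(3.1667) + (3.1667)·(3.1667) + (-1.8333)·(-1.8333)) / 5 = 30.8333/5 = 6.1667
  S[X_1,X_2] = ((-1.8333)·(-2.3333) + (-1.8333)·(3.6667) + (-0.8333)·(-3.3333) + (3.1667)·(0.6667) + (3.1667)·(-0.3333) + (-1.8333)·(1.6667)) / 5 = -1.6667/5 = -0.3333
  S[X_2,X_2] = ((-2.3333)·(-2.3333) + (3.6667)·(3.6667) + (-3.3333)·(-3.3333) + (0.6667)·(0.6667) + (-0.3333)·(-0.3333) + (1.6667)·(1.6667)) / 5 = 33.3333/5 = 6.6667
  S = [[6.1667, -0.3333],
 [-0.3333, 6.6667]].

Step 3 — invert S. det(S) = 6.1667·6.6667 - (-0.3333)² = 41.
  S^{-1} = (1/det) · [[d, -b], [-b, a]] = [[0.1626, 0.0081],
 [0.0081, 0.1504]].

Step 4 — quadratic form (x̄ - mu_0)^T · S^{-1} · (x̄ - mu_0):
  S^{-1} · (x̄ - mu_0) = (-0.5366, -0.4268),
  (x̄ - mu_0)^T · [...] = (-3.1667)·(-0.5366) + (-2.6667)·(-0.4268) = 2.8374.

Step 5 — scale by n: T² = 6 · 2.8374 = 17.0244.

T² ≈ 17.0244


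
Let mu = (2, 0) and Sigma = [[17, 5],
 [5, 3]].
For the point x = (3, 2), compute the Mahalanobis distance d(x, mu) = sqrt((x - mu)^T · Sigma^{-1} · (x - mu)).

Step 1 — centre the observation: (x - mu) = (1, 2).

Step 2 — invert Sigma. det(Sigma) = 17·3 - (5)² = 26.
  Sigma^{-1} = (1/det) · [[d, -b], [-b, a]] = [[0.1154, -0.1923],
 [-0.1923, 0.6538]].

Step 3 — form the quadratic (x - mu)^T · Sigma^{-1} · (x - mu):
  Sigma^{-1} · (x - mu) = (-0.2692, 1.1154).
  (x - mu)^T · [Sigma^{-1} · (x - mu)] = (1)·(-0.2692) + (2)·(1.1154) = 1.9615.

Step 4 — take square root: d = √(1.9615) ≈ 1.4005.

d(x, mu) = √(1.9615) ≈ 1.4005


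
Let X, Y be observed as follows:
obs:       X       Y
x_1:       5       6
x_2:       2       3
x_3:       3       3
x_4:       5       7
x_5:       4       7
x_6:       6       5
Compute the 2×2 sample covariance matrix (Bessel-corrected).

Step 1 — column means:
  mean(X) = (5 + 2 + 3 + 5 + 4 + 6) / 6 = 25/6 = 4.1667
  mean(Y) = (6 + 3 + 3 + 7 + 7 + 5) / 6 = 31/6 = 5.1667

Step 2 — sample covariance S[i,j] = (1/(n-1)) · Σ_k (x_{k,i} - mean_i) · (x_{k,j} - mean_j), with n-1 = 5.
  S[X,X] = ((0.8333)·(0.8333) + (-2.1667)·(-2.1667) + (-1.1667)·(-1.1667) + (0.8333)·(0.8333) + (-0.1667)·(-0.1667) + (1.8333)·(1.8333)) / 5 = 10.8333/5 = 2.1667
  S[X,Y] = ((0.8333)·(0.8333) + (-2.1667)·(-2.1667) + (-1.1667)·(-2.1667) + (0.8333)·(1.8333) + (-0.1667)·(1.8333) + (1.8333)·(-0.1667)) / 5 = 8.8333/5 = 1.7667
  S[Y,Y] = ((0.8333)·(0.8333) + (-2.1667)·(-2.1667) + (-2.1667)·(-2.1667) + (1.8333)·(1.8333) + (1.8333)·(1.8333) + (-0.1667)·(-0.1667)) / 5 = 16.8333/5 = 3.3667

S is symmetric (S[j,i] = S[i,j]). Assembling:

S = [[2.1667, 1.7667],
 [1.7667, 3.3667]]


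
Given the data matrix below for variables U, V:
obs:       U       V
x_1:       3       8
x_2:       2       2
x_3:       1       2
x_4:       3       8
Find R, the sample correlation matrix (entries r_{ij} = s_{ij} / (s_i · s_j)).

Step 1 — column means:
  mean(U) = (3 + 2 + 1 + 3) / 4 = 9/4 = 2.25
  mean(V) = (8 + 2 + 2 + 8) / 4 = 20/4 = 5

Step 2 — sample variances and covariances s[i,j] = (1/(n-1)) · Σ_k (x_{k,i} - mean_i) · (x_{k,j} - mean_j), with n-1 = 3:
  s[U,U] = ((0.75)·(0.75) + (-0.25)·(-0.25) + (-1.25)·(-1.25) + (0.75)·(0.75)) / 3 = 2.75/3 = 0.9167
  s[U,V] = ((0.75)·(3) + (-0.25)·(-3) + (-1.25)·(-3) + (0.75)·(3)) / 3 = 9/3 = 3
  s[V,V] = ((3)·(3) + (-3)·(-3) + (-3)·(-3) + (3)·(3)) / 3 = 36/3 = 12
  Sample standard deviations s_i = √(s[i,i]):
  s(U) = √(0.9167) = 0.9574
  s(V) = √(12) = 3.4641

Step 3 — r_{ij} = s_{ij} / (s_i · s_j):
  r[U,U] = 1 (diagonal).
  r[U,V] = 3 / (0.9574 · 3.4641) = 3 / 3.3166 = 0.9045
  r[V,V] = 1 (diagonal).

R is symmetric with unit diagonal. Assembling:

R = [[1, 0.9045],
 [0.9045, 1]]


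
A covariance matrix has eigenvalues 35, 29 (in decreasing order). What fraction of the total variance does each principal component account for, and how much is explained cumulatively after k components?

Step 1 — total variance = trace(Sigma) = Σ λ_i = 35 + 29 = 64.

Step 2 — fraction explained by component i = λ_i / Σ λ:
  PC1: 35/64 = 0.5469
  PC2: 29/64 = 0.4531

Step 3 — cumulative fraction after k components = (λ_1 + ... + λ_k) / Σ λ:
  k = 1: 35/64 = 0.5469
  k = 2: (35 + 29)/64 = 64/64 = 1

Summary (fraction, with percent):

explained: PC1 0.5469 (54.69%), PC2 0.4531 (45.31%);  cumulative: 0.5469, 1


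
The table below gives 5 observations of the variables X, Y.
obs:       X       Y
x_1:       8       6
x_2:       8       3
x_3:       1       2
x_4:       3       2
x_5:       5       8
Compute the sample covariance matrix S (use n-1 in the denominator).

Step 1 — column means:
  mean(X) = (8 + 8 + 1 + 3 + 5) / 5 = 25/5 = 5
  mean(Y) = (6 + 3 + 2 + 2 + 8) / 5 = 21/5 = 4.2

Step 2 — sample covariance S[i,j] = (1/(n-1)) · Σ_k (x_{k,i} - mean_i) · (x_{k,j} - mean_j), with n-1 = 4.
  S[X,X] = ((3)·(3) + (3)·(3) + (-4)·(-4) + (-2)·(-2) + (0)·(0)) / 4 = 38/4 = 9.5
  S[X,Y] = ((3)·(1.8) + (3)·(-1.2) + (-4)·(-2.2) + (-2)·(-2.2) + (0)·(3.8)) / 4 = 15/4 = 3.75
  S[Y,Y] = ((1.8)·(1.8) + (-1.2)·(-1.2) + (-2.2)·(-2.2) + (-2.2)·(-2.2) + (3.8)·(3.8)) / 4 = 28.8/4 = 7.2

S is symmetric (S[j,i] = S[i,j]). Assembling:

S = [[9.5, 3.75],
 [3.75, 7.2]]


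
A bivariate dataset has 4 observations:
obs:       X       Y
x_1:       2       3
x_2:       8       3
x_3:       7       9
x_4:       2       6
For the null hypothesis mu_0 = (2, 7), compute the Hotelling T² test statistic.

Step 1 — sample mean vector:
  mean(X) = (2 + 8 + 7 + 2) / 4 = 19/4 = 4.75
  mean(Y) = (3 + 3 + 9 + 6) / 4 = 21/4 = 5.25
  x̄ = (4.75, 5.25),  deviation x̄ - mu_0 = (4.75, 5.25) - (2, 7) = (2.75, -1.75).

Step 2 — sample covariance matrix, S[i,j] = (1/(n-1)) · Σ_k (x_{k,i} - mean_i) · (x_{k,j} - mean_j), divisor n-1 = 3:
  S[X,X] = ((-2.75)·(-2.75) + (3.25)·(3.25) + (2.25)·(2.25) + (-2.75)·(-2.75)) / 3 = 30.75/3 = 10.25
  S[X,Y] = ((-2.75)·(-2.25) + (3.25)·(-2.25) + (2.25)·(3.75) + (-2.75)·(0.75)) / 3 = 5.25/3 = 1.75
  S[Y,Y] = ((-2.25)·(-2.25) + (-2.25)·(-2.25) + (3.75)·(3.75) + (0.75)·(0.75)) / 3 = 24.75/3 = 8.25
  S = [[10.25, 1.75],
 [1.75, 8.25]].

Step 3 — invert S. det(S) = 10.25·8.25 - (1.75)² = 81.5.
  S^{-1} = (1/det) · [[d, -b], [-b, a]] = [[0.1012, -0.0215],
 [-0.0215, 0.1258]].

Step 4 — quadratic form (x̄ - mu_0)^T · S^{-1} · (x̄ - mu_0):
  S^{-1} · (x̄ - mu_0) = (0.316, -0.2791),
  (x̄ - mu_0)^T · [...] = (2.75)·(0.316) + (-1.75)·(-0.2791) = 1.3574.

Step 5 — scale by n: T² = 4 · 1.3574 = 5.4294.

T² ≈ 5.4294


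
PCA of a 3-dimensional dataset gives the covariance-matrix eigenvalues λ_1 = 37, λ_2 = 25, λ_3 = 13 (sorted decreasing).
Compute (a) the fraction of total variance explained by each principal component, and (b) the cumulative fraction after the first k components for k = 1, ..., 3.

Step 1 — total variance = trace(Sigma) = Σ λ_i = 37 + 25 + 13 = 75.

Step 2 — fraction explained by component i = λ_i / Σ λ:
  PC1: 37/75 = 0.4933
  PC2: 25/75 = 0.3333
  PC3: 13/75 = 0.1733

Step 3 — cumulative fraction after k components = (λ_1 + ... + λ_k) / Σ λ:
  k = 1: 37/75 = 0.4933
  k = 2: (37 + 25)/75 = 62/75 = 0.8267
  k = 3: (37 + 25 + 13)/75 = 75/75 = 1

Summary (fraction, with percent):

explained: PC1 0.4933 (49.33%), PC2 0.3333 (33.33%), PC3 0.1733 (17.33%);  cumulative: 0.4933, 0.8267, 1


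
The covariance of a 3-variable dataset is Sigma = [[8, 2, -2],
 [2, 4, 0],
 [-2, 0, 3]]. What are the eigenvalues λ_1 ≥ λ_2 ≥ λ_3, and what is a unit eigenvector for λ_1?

Step 1 — characteristic polynomial p(λ) = det(λI - Sigma) = λ³ - tr·λ² + c_1·λ - det, where tr = trace, c_1 = sum of the principal 2×2 minors, det = det(Sigma):
  tr = 8 + 4 + 3 = 15,
  c_1 = (8·4 - (2)²) + (8·3 - (-2)²) + (4·3 - (0)²) = 28 + 20 + 12 = 60,
  det = 8·(4·3 - (0)²) - (2)·((2)·3 - (0)·(-2)) + (-2)·((2)·(0) - 4·(-2)) = 8·(12) - (2)·(6) + (-2)·(8) = 68.
  So p(λ) = λ³ - 15λ² + 60λ - 68.
Step 2 — look for an integer root (rational root theorem: any rational root is an integer divisor of 68). Testing λ = 2:
  p(2) = 8 - 60 + 120 - 68 = 0  ✓
  Dividing out (λ - 2): p(λ) = (λ - 2)(λ² - 13λ + 34).
Step 3 — remaining eigenvalues from the quadratic λ² - 13λ + 34 = 0:
  Δ = 13² - 4·34 = 169 - 136 = 33,  λ = (13 ± √33)/2 = (13 ± 5.7446)/2 ≈ 9.3723 or 3.6277.
  Sorted: λ_1 = 9.3723,  λ_2 = 3.6277,  λ_3 = 2  (check: sum = 15 = tr ✓).

Step 4 — unit eigenvector for λ_1 ≈ 9.3723: v spans the null space of (Sigma - λ_1 I), whose rows are
  r_1 = (-1.3723, 2, -2),  r_2 = (2, -5.3723, 0),  r_3 = (-2, 0, -6.3723).
  v is orthogonal to every row, so take v ∝ r_1 × r_2 = ((2)·(0) - (-2)·(-5.3723), (-2)·(2) - (-1.3723)·(0), (-1.3723)·(-5.3723) - (2)·(2)) ≈ (-10.7446, -4, 3.3723).
  Rescale (multiply by -1 so the first nonzero entry is positive): u = (10.7446, 4, -3.3723).
  ||u|| = √((10.7446)² + (4)² + (-3.3723)²) = √(142.8179) ≈ 11.9506,  v_1 = u/||u|| ≈ (0.8991, 0.3347, -0.2822) (||v_1|| = 1).

λ_1 = 9.3723,  λ_2 = 3.6277,  λ_3 = 2;  v_1 ≈ (0.8991, 0.3347, -0.2822)


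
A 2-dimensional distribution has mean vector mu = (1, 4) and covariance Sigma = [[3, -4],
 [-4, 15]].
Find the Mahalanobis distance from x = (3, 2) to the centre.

Step 1 — centre the observation: (x - mu) = (2, -2).

Step 2 — invert Sigma. det(Sigma) = 3·15 - (-4)² = 29.
  Sigma^{-1} = (1/det) · [[d, -b], [-b, a]] = [[0.5172, 0.1379],
 [0.1379, 0.1034]].

Step 3 — form the quadratic (x - mu)^T · Sigma^{-1} · (x - mu):
  Sigma^{-1} · (x - mu) = (0.7586, 0.069).
  (x - mu)^T · [Sigma^{-1} · (x - mu)] = (2)·(0.7586) + (-2)·(0.069) = 1.3793.

Step 4 — take square root: d = √(1.3793) ≈ 1.1744.

d(x, mu) = √(1.3793) ≈ 1.1744


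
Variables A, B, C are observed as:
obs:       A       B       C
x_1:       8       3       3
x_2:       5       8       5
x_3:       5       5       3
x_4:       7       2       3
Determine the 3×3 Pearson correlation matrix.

Step 1 — column means:
  mean(A) = (8 + 5 + 5 + 7) / 4 = 25/4 = 6.25
  mean(B) = (3 + 8 + 5 + 2) / 4 = 18/4 = 4.5
  mean(C) = (3 + 5 + 3 + 3) / 4 = 14/4 = 3.5

Step 2 — sample variances and covariances s[i,j] = (1/(n-1)) · Σ_k (x_{k,i} - mean_i) · (x_{k,j} - mean_j), with n-1 = 3:
  s[A,A] = ((1.75)·(1.75) + (-1.25)·(-1.25) + (-1.25)·(-1.25) + (0.75)·(0.75)) / 3 = 6.75/3 = 2.25
  s[A,B] = ((1.75)·(-1.5) + (-1.25)·(3.5) + (-1.25)·(0.5) + (0.75)·(-2.5)) / 3 = -9.5/3 = -3.1667
  s[A,C] = ((1.75)·(-0.5) + (-1.25)·(1.5) + (-1.25)·(-0.5) + (0.75)·(-0.5)) / 3 = -2.5/3 = -0.8333
  s[B,B] = ((-1.5)·(-1.5) + (3.5)·(3.5) + (0.5)·(0.5) + (-2.5)·(-2.5)) / 3 = 21/3 = 7
  s[B,C] = ((-1.5)·(-0.5) + (3.5)·(1.5) + (0.5)·(-0.5) + (-2.5)·(-0.5)) / 3 = 7/3 = 2.3333
  s[C,C] = ((-0.5)·(-0.5) + (1.5)·(1.5) + (-0.5)·(-0.5) + (-0.5)·(-0.5)) / 3 = 3/3 = 1
  Sample standard deviations s_i = √(s[i,i]):
  s(A) = √(2.25) = 1.5
  s(B) = √(7) = 2.6458
  s(C) = √(1) = 1

Step 3 — r_{ij} = s_{ij} / (s_i · s_j):
  r[A,A] = 1 (diagonal).
  r[A,B] = -3.1667 / (1.5 · 2.6458) = -3.1667 / 3.9686 = -0.7979
  r[A,C] = -0.8333 / (1.5 · 1) = -0.8333 / 1.5 = -0.5556
  r[B,B] = 1 (diagonal).
  r[B,C] = 2.3333 / (2.6458 · 1) = 2.3333 / 2.6458 = 0.8819
  r[C,C] = 1 (diagonal).

R is symmetric with unit diagonal. Assembling:

R = [[1, -0.7979, -0.5556],
 [-0.7979, 1, 0.8819],
 [-0.5556, 0.8819, 1]]


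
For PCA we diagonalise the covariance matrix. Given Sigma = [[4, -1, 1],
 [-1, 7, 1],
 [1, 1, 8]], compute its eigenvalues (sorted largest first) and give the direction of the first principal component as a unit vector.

Step 1 — characteristic polynomial p(λ) = det(λI - Sigma) = λ³ - tr·λ² + c_1·λ - det, where tr = trace, c_1 = sum of the principal 2×2 minors, det = det(Sigma):
  tr = 4 + 7 + 8 = 19,
  c_1 = (4·7 - (-1)²) + (4·8 - (1)²) + (7·8 - (1)²) = 27 + 31 + 55 = 113,
  det = 4·(7·8 - (1)²) - (-1)·((-1)·8 - (1)·(1)) + (1)·((-1)·(1) - 7·(1)) = 4·(55) - (-1)·(-9) + (1)·(-8) = 203.
  So p(λ) = λ³ - 19λ² + 113λ - 203.
Step 2 — look for an integer root (rational root theorem: any rational root is an integer divisor of 203). Testing λ = 7:
  p(7) = 343 - 931 + 791 - 203 = 0  ✓
  Dividing out (λ - 7): p(λ) = (λ - 7)(λ² - 12λ + 29).
Step 3 — remaining eigenvalues from the quadratic λ² - 12λ + 29 = 0:
  Δ = 12² - 4·29 = 144 - 116 = 28,  λ = (12 ± √28)/2 = (12 ± 5.2915)/2 ≈ 8.6458 or 3.3542.
  Sorted: λ_1 = 8.6458,  λ_2 = 7,  λ_3 = 3.3542  (check: sum = 19 = tr ✓).

Step 4 — unit eigenvector for λ_1 ≈ 8.6458: v spans the null space of (Sigma - λ_1 I), whose rows are
  r_1 = (-4.6458, -1, 1),  r_2 = (-1, -1.6458, 1),  r_3 = (1, 1, -0.6458).
  v is orthogonal to every row, so take v ∝ r_1 × r_2 = ((-1)·(1) - (1)·(-1.6458), (1)·(-1) - (-4.6458)·(1), (-4.6458)·(-1.6458) - (-1)·(-1)) ≈ (0.6458, 3.6458, 6.6458).
  Let u = (0.6458, 3.6458, 6.6458).
  ||u|| = √((0.6458)² + (3.6458)² + (6.6458)²) = √(57.8745) ≈ 7.6075,  v_1 = u/||u|| ≈ (0.0849, 0.4792, 0.8736) (||v_1|| = 1).

λ_1 = 8.6458,  λ_2 = 7,  λ_3 = 3.3542;  v_1 ≈ (0.0849, 0.4792, 0.8736)


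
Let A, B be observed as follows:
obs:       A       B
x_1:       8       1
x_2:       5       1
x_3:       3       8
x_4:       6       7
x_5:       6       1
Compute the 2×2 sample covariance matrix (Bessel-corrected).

Step 1 — column means:
  mean(A) = (8 + 5 + 3 + 6 + 6) / 5 = 28/5 = 5.6
  mean(B) = (1 + 1 + 8 + 7 + 1) / 5 = 18/5 = 3.6

Step 2 — sample covariance S[i,j] = (1/(n-1)) · Σ_k (x_{k,i} - mean_i) · (x_{k,j} - mean_j), with n-1 = 4.
  S[A,A] = ((2.4)·(2.4) + (-0.6)·(-0.6) + (-2.6)·(-2.6) + (0.4)·(0.4) + (0.4)·(0.4)) / 4 = 13.2/4 = 3.3
  S[A,B] = ((2.4)·(-2.6) + (-0.6)·(-2.6) + (-2.6)·(4.4) + (0.4)·(3.4) + (0.4)·(-2.6)) / 4 = -15.8/4 = -3.95
  S[B,B] = ((-2.6)·(-2.6) + (-2.6)·(-2.6) + (4.4)·(4.4) + (3.4)·(3.4) + (-2.6)·(-2.6)) / 4 = 51.2/4 = 12.8

S is symmetric (S[j,i] = S[i,j]). Assembling:

S = [[3.3, -3.95],
 [-3.95, 12.8]]


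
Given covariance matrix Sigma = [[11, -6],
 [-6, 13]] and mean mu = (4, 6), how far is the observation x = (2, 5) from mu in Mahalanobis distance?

Step 1 — centre the observation: (x - mu) = (-2, -1).

Step 2 — invert Sigma. det(Sigma) = 11·13 - (-6)² = 107.
  Sigma^{-1} = (1/det) · [[d, -b], [-b, a]] = [[0.1215, 0.0561],
 [0.0561, 0.1028]].

Step 3 — form the quadratic (x - mu)^T · Sigma^{-1} · (x - mu):
  Sigma^{-1} · (x - mu) = (-0.2991, -0.215).
  (x - mu)^T · [Sigma^{-1} · (x - mu)] = (-2)·(-0.2991) + (-1)·(-0.215) = 0.8131.

Step 4 — take square root: d = √(0.8131) ≈ 0.9017.

d(x, mu) = √(0.8131) ≈ 0.9017


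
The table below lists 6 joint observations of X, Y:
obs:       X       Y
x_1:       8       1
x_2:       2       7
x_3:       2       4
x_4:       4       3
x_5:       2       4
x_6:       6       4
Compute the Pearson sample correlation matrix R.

Step 1 — column means:
  mean(X) = (8 + 2 + 2 + 4 + 2 + 6) / 6 = 24/6 = 4
  mean(Y) = (1 + 7 + 4 + 3 + 4 + 4) / 6 = 23/6 = 3.8333

Step 2 — sample variances and covariances s[i,j] = (1/(n-1)) · Σ_k (x_{k,i} - mean_i) · (x_{k,j} - mean_j), with n-1 = 5:
  s[X,X] = ((4)·(4) + (-2)·(-2) + (-2)·(-2) + (0)·(0) + (-2)·(-2) + (2)·(2)) / 5 = 32/5 = 6.4
  s[X,Y] = ((4)·(-2.8333) + (-2)·(3.1667) + (-2)·(0.1667) + (0)·(-0.8333) + (-2)·(0.1667) + (2)·(0.1667)) / 5 = -18/5 = -3.6
  s[Y,Y] = ((-2.8333)·(-2.8333) + (3.1667)·(3.1667) + (0.1667)·(0.1667) + (-0.8333)·(-0.8333) + (0.1667)·(0.1667) + (0.1667)·(0.1667)) / 5 = 18.8333/5 = 3.7667
  Sample standard deviations s_i = √(s[i,i]):
  s(X) = √(6.4) = 2.5298
  s(Y) = √(3.7667) = 1.9408

Step 3 — r_{ij} = s_{ij} / (s_i · s_j):
  r[X,X] = 1 (diagonal).
  r[X,Y] = -3.6 / (2.5298 · 1.9408) = -3.6 / 4.9099 = -0.7332
  r[Y,Y] = 1 (diagonal).

R is symmetric with unit diagonal. Assembling:

R = [[1, -0.7332],
 [-0.7332, 1]]


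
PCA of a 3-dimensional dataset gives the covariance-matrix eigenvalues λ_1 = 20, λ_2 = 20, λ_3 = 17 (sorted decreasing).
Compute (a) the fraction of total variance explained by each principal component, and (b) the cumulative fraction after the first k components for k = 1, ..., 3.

Step 1 — total variance = trace(Sigma) = Σ λ_i = 20 + 20 + 17 = 57.

Step 2 — fraction explained by component i = λ_i / Σ λ:
  PC1: 20/57 = 0.3509
  PC2: 20/57 = 0.3509
  PC3: 17/57 = 0.2982

Step 3 — cumulative fraction after k components = (λ_1 + ... + λ_k) / Σ λ:
  k = 1: 20/57 = 0.3509
  k = 2: (20 + 20)/57 = 40/57 = 0.7018
  k = 3: (20 + 20 + 17)/57 = 57/57 = 1

Summary (fraction, with percent):

explained: PC1 0.3509 (35.09%), PC2 0.3509 (35.09%), PC3 0.2982 (29.82%);  cumulative: 0.3509, 0.7018, 1


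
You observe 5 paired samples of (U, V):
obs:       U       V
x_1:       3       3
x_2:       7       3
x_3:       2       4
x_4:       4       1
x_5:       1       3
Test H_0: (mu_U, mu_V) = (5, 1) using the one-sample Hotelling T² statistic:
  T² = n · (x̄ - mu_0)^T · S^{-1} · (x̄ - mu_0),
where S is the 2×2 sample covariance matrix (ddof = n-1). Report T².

Step 1 — sample mean vector:
  mean(U) = (3 + 7 + 2 + 4 + 1) / 5 = 17/5 = 3.4
  mean(V) = (3 + 3 + 4 + 1 + 3) / 5 = 14/5 = 2.8
  x̄ = (3.4, 2.8),  deviation x̄ - mu_0 = (3.4, 2.8) - (5, 1) = (-1.6, 1.8).

Step 2 — sample covariance matrix, S[i,j] = (1/(n-1)) · Σ_k (x_{k,i} - mean_i) · (x_{k,j} - mean_j), divisor n-1 = 4:
  S[U,U] = ((-0.4)·(-0.4) + (3.6)·(3.6) + (-1.4)·(-1.4) + (0.6)·(0.6) + (-2.4)·(-2.4)) / 4 = 21.2/4 = 5.3
  S[U,V] = ((-0.4)·(0.2) + (3.6)·(0.2) + (-1.4)·(1.2) + (0.6)·(-1.8) + (-2.4)·(0.2)) / 4 = -2.6/4 = -0.65
  S[V,V] = ((0.2)·(0.2) + (0.2)·(0.2) + (1.2)·(1.2) + (-1.8)·(-1.8) + (0.2)·(0.2)) / 4 = 4.8/4 = 1.2
  S = [[5.3, -0.65],
 [-0.65, 1.2]].

Step 3 — invert S. det(S) = 5.3·1.2 - (-0.65)² = 5.9375.
  S^{-1} = (1/det) · [[d, -b], [-b, a]] = [[0.2021, 0.1095],
 [0.1095, 0.8926]].

Step 4 — quadratic form (x̄ - mu_0)^T · S^{-1} · (x̄ - mu_0):
  S^{-1} · (x̄ - mu_0) = (-0.1263, 1.4316),
  (x̄ - mu_0)^T · [...] = (-1.6)·(-0.1263) + (1.8)·(1.4316) = 2.7789.

Step 5 — scale by n: T² = 5 · 2.7789 = 13.8947.

T² ≈ 13.8947


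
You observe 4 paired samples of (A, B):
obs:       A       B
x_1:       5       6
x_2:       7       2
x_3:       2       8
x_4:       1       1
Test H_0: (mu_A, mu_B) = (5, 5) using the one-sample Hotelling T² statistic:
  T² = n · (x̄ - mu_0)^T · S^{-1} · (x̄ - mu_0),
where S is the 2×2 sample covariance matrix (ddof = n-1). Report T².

Step 1 — sample mean vector:
  mean(A) = (5 + 7 + 2 + 1) / 4 = 15/4 = 3.75
  mean(B) = (6 + 2 + 8 + 1) / 4 = 17/4 = 4.25
  x̄ = (3.75, 4.25),  deviation x̄ - mu_0 = (3.75, 4.25) - (5, 5) = (-1.25, -0.75).

Step 2 — sample covariance matrix, S[i,j] = (1/(n-1)) · Σ_k (x_{k,i} - mean_i) · (x_{k,j} - mean_j), divisor n-1 = 3:
  S[A,A] = ((1.25)·(1.25) + (3.25)·(3.25) + (-1.75)·(-1.75) + (-2.75)·(-2.75)) / 3 = 22.75/3 = 7.5833
  S[A,B] = ((1.25)·(1.75) + (3.25)·(-2.25) + (-1.75)·(3.75) + (-2.75)·(-3.25)) / 3 = -2.75/3 = -0.9167
  S[B,B] = ((1.75)·(1.75) + (-2.25)·(-2.25) + (3.75)·(3.75) + (-3.25)·(-3.25)) / 3 = 32.75/3 = 10.9167
  S = [[7.5833, -0.9167],
 [-0.9167, 10.9167]].

Step 3 — invert S. det(S) = 7.5833·10.9167 - (-0.9167)² = 81.9444.
  S^{-1} = (1/det) · [[d, -b], [-b, a]] = [[0.1332, 0.0112],
 [0.0112, 0.0925]].

Step 4 — quadratic form (x̄ - mu_0)^T · S^{-1} · (x̄ - mu_0):
  S^{-1} · (x̄ - mu_0) = (-0.1749, -0.0834),
  (x̄ - mu_0)^T · [...] = (-1.25)·(-0.1749) + (-0.75)·(-0.0834) = 0.2812.

Step 5 — scale by n: T² = 4 · 0.2812 = 1.1247.

T² ≈ 1.1247


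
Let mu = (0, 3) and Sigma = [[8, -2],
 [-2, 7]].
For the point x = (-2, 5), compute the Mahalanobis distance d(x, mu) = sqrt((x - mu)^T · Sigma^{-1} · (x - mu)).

Step 1 — centre the observation: (x - mu) = (-2, 2).

Step 2 — invert Sigma. det(Sigma) = 8·7 - (-2)² = 52.
  Sigma^{-1} = (1/det) · [[d, -b], [-b, a]] = [[0.1346, 0.0385],
 [0.0385, 0.1538]].

Step 3 — form the quadratic (x - mu)^T · Sigma^{-1} · (x - mu):
  Sigma^{-1} · (x - mu) = (-0.1923, 0.2308).
  (x - mu)^T · [Sigma^{-1} · (x - mu)] = (-2)·(-0.1923) + (2)·(0.2308) = 0.8462.

Step 4 — take square root: d = √(0.8462) ≈ 0.9199.

d(x, mu) = √(0.8462) ≈ 0.9199


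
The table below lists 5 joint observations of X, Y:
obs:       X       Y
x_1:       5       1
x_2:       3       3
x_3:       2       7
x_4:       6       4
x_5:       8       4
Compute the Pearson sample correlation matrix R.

Step 1 — column means:
  mean(X) = (5 + 3 + 2 + 6 + 8) / 5 = 24/5 = 4.8
  mean(Y) = (1 + 3 + 7 + 4 + 4) / 5 = 19/5 = 3.8

Step 2 — sample variances and covariances s[i,j] = (1/(n-1)) · Σ_k (x_{k,i} - mean_i) · (x_{k,j} - mean_j), with n-1 = 4:
  s[X,X] = ((0.2)·(0.2) + (-1.8)·(-1.8) + (-2.8)·(-2.8) + (1.2)·(1.2) + (3.2)·(3.2)) / 4 = 22.8/4 = 5.7
  s[X,Y] = ((0.2)·(-2.8) + (-1.8)·(-0.8) + (-2.8)·(3.2) + (1.2)·(0.2) + (3.2)·(0.2)) / 4 = -7.2/4 = -1.8
  s[Y,Y] = ((-2.8)·(-2.8) + (-0.8)·(-0.8) + (3.2)·(3.2) + (0.2)·(0.2) + (0.2)·(0.2)) / 4 = 18.8/4 = 4.7
  Sample standard deviations s_i = √(s[i,i]):
  s(X) = √(5.7) = 2.3875
  s(Y) = √(4.7) = 2.1679

Step 3 — r_{ij} = s_{ij} / (s_i · s_j):
  r[X,X] = 1 (diagonal).
  r[X,Y] = -1.8 / (2.3875 · 2.1679) = -1.8 / 5.1759 = -0.3478
  r[Y,Y] = 1 (diagonal).

R is symmetric with unit diagonal. Assembling:

R = [[1, -0.3478],
 [-0.3478, 1]]


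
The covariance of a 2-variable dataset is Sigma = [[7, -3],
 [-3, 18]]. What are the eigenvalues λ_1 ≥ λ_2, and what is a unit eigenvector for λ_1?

Step 1 — characteristic polynomial of 2×2 Sigma:
  det(Sigma - λI) = λ² - trace · λ + det = 0.
  trace = 7 + 18 = 25, det = 7·18 - (-3)² = 117.
Step 2 — discriminant:
  Δ = trace² - 4·det = 625 - 468 = 157.
Step 3 — eigenvalues:
  λ = (trace ± √Δ)/2 = (25 ± 12.53)/2,
  λ_1 = 18.765,  λ_2 = 6.235.

Step 4 — unit eigenvector for λ_1: solve (Sigma - λ_1 I)v = 0. First row:
  (7 - 18.765)·v_x + (-3)·v_y = 0, i.e. (-11.765)·v_x + (-3)·v_y = 0,
  so v ∝ (b, λ_1 - a) = (-3, 11.765); multiply by -1 so the first entry is positive: u = (3, -11.765).
  ||u|| = √((3)² + (-11.765)²) = √(147.4148) ≈ 12.1414,
  v_1 = u/||u|| ≈ (0.2471, -0.969) (||v_1|| = 1).

λ_1 = 18.765,  λ_2 = 6.235;  v_1 ≈ (0.2471, -0.969)


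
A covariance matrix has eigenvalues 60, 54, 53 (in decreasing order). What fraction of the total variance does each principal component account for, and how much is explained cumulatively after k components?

Step 1 — total variance = trace(Sigma) = Σ λ_i = 60 + 54 + 53 = 167.

Step 2 — fraction explained by component i = λ_i / Σ λ:
  PC1: 60/167 = 0.3593
  PC2: 54/167 = 0.3234
  PC3: 53/167 = 0.3174

Step 3 — cumulative fraction after k components = (λ_1 + ... + λ_k) / Σ λ:
  k = 1: 60/167 = 0.3593
  k = 2: (60 + 54)/167 = 114/167 = 0.6826
  k = 3: (60 + 54 + 53)/167 = 167/167 = 1

Summary (fraction, with percent):

explained: PC1 0.3593 (35.93%), PC2 0.3234 (32.34%), PC3 0.3174 (31.74%);  cumulative: 0.3593, 0.6826, 1


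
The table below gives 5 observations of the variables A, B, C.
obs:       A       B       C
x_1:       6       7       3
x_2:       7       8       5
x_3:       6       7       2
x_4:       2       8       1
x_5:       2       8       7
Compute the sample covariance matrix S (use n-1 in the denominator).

Step 1 — column means:
  mean(A) = (6 + 7 + 6 + 2 + 2) / 5 = 23/5 = 4.6
  mean(B) = (7 + 8 + 7 + 8 + 8) / 5 = 38/5 = 7.6
  mean(C) = (3 + 5 + 2 + 1 + 7) / 5 = 18/5 = 3.6

Step 2 — sample covariance S[i,j] = (1/(n-1)) · Σ_k (x_{k,i} - mean_i) · (x_{k,j} - mean_j), with n-1 = 4.
  S[A,A] = ((1.4)·(1.4) + (2.4)·(2.4) + (1.4)·(1.4) + (-2.6)·(-2.6) + (-2.6)·(-2.6)) / 4 = 23.2/4 = 5.8
  S[A,B] = ((1.4)·(-0.6) + (2.4)·(0.4) + (1.4)·(-0.6) + (-2.6)·(0.4) + (-2.6)·(0.4)) / 4 = -2.8/4 = -0.7
  S[A,C] = ((1.4)·(-0.6) + (2.4)·(1.4) + (1.4)·(-1.6) + (-2.6)·(-2.6) + (-2.6)·(3.4)) / 4 = -1.8/4 = -0.45
  S[B,B] = ((-0.6)·(-0.6) + (0.4)·(0.4) + (-0.6)·(-0.6) + (0.4)·(0.4) + (0.4)·(0.4)) / 4 = 1.2/4 = 0.3
  S[B,C] = ((-0.6)·(-0.6) + (0.4)·(1.4) + (-0.6)·(-1.6) + (0.4)·(-2.6) + (0.4)·(3.4)) / 4 = 2.2/4 = 0.55
  S[C,C] = ((-0.6)·(-0.6) + (1.4)·(1.4) + (-1.6)·(-1.6) + (-2.6)·(-2.6) + (3.4)·(3.4)) / 4 = 23.2/4 = 5.8

S is symmetric (S[j,i] = S[i,j]). Assembling:

S = [[5.8, -0.7, -0.45],
 [-0.7, 0.3, 0.55],
 [-0.45, 0.55, 5.8]]


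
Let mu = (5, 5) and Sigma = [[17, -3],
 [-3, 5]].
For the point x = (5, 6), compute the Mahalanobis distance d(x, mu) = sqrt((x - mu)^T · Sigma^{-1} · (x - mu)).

Step 1 — centre the observation: (x - mu) = (0, 1).

Step 2 — invert Sigma. det(Sigma) = 17·5 - (-3)² = 76.
  Sigma^{-1} = (1/det) · [[d, -b], [-b, a]] = [[0.0658, 0.0395],
 [0.0395, 0.2237]].

Step 3 — form the quadratic (x - mu)^T · Sigma^{-1} · (x - mu):
  Sigma^{-1} · (x - mu) = (0.0395, 0.2237).
  (x - mu)^T · [Sigma^{-1} · (x - mu)] = (0)·(0.0395) + (1)·(0.2237) = 0.2237.

Step 4 — take square root: d = √(0.2237) ≈ 0.473.

d(x, mu) = √(0.2237) ≈ 0.473


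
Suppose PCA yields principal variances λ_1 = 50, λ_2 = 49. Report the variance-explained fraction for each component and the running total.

Step 1 — total variance = trace(Sigma) = Σ λ_i = 50 + 49 = 99.

Step 2 — fraction explained by component i = λ_i / Σ λ:
  PC1: 50/99 = 0.5051
  PC2: 49/99 = 0.4949

Step 3 — cumulative fraction after k components = (λ_1 + ... + λ_k) / Σ λ:
  k = 1: 50/99 = 0.5051
  k = 2: (50 + 49)/99 = 99/99 = 1

Summary (fraction, with percent):

explained: PC1 0.5051 (50.51%), PC2 0.4949 (49.49%);  cumulative: 0.5051, 1


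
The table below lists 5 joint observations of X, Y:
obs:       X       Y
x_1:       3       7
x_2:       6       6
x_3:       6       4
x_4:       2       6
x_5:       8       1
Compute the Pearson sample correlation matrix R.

Step 1 — column means:
  mean(X) = (3 + 6 + 6 + 2 + 8) / 5 = 25/5 = 5
  mean(Y) = (7 + 6 + 4 + 6 + 1) / 5 = 24/5 = 4.8

Step 2 — sample variances and covariances s[i,j] = (1/(n-1)) · Σ_k (x_{k,i} - mean_i) · (x_{k,j} - mean_j), with n-1 = 4:
  s[X,X] = ((-2)·(-2) + (1)·(1) + (1)·(1) + (-3)·(-3) + (3)·(3)) / 4 = 24/4 = 6
  s[X,Y] = ((-2)·(2.2) + (1)·(1.2) + (1)·(-0.8) + (-3)·(1.2) + (3)·(-3.8)) / 4 = -19/4 = -4.75
  s[Y,Y] = ((2.2)·(2.2) + (1.2)·(1.2) + (-0.8)·(-0.8) + (1.2)·(1.2) + (-3.8)·(-3.8)) / 4 = 22.8/4 = 5.7
  Sample standard deviations s_i = √(s[i,i]):
  s(X) = √(6) = 2.4495
  s(Y) = √(5.7) = 2.3875

Step 3 — r_{ij} = s_{ij} / (s_i · s_j):
  r[X,X] = 1 (diagonal).
  r[X,Y] = -4.75 / (2.4495 · 2.3875) = -4.75 / 5.8481 = -0.8122
  r[Y,Y] = 1 (diagonal).

R is symmetric with unit diagonal. Assembling:

R = [[1, -0.8122],
 [-0.8122, 1]]


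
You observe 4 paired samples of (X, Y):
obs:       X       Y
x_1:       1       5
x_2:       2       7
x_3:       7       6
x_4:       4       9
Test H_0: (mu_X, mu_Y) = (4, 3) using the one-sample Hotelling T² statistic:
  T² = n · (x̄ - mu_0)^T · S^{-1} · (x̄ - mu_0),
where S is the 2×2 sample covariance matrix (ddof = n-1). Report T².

Step 1 — sample mean vector:
  mean(X) = (1 + 2 + 7 + 4) / 4 = 14/4 = 3.5
  mean(Y) = (5 + 7 + 6 + 9) / 4 = 27/4 = 6.75
  x̄ = (3.5, 6.75),  deviation x̄ - mu_0 = (3.5, 6.75) - (4, 3) = (-0.5, 3.75).

Step 2 — sample covariance matrix, S[i,j] = (1/(n-1)) · Σ_k (x_{k,i} - mean_i) · (x_{k,j} - mean_j), divisor n-1 = 3:
  S[X,X] = ((-2.5)·(-2.5) + (-1.5)·(-1.5) + (3.5)·(3.5) + (0.5)·(0.5)) / 3 = 21/3 = 7
  S[X,Y] = ((-2.5)·(-1.75) + (-1.5)·(0.25) + (3.5)·(-0.75) + (0.5)·(2.25)) / 3 = 2.5/3 = 0.8333
  S[Y,Y] = ((-1.75)·(-1.75) + (0.25)·(0.25) + (-0.75)·(-0.75) + (2.25)·(2.25)) / 3 = 8.75/3 = 2.9167
  S = [[7, 0.8333],
 [0.8333, 2.9167]].

Step 3 — invert S. det(S) = 7·2.9167 - (0.8333)² = 19.7222.
  S^{-1} = (1/det) · [[d, -b], [-b, a]] = [[0.1479, -0.0423],
 [-0.0423, 0.3549]].

Step 4 — quadratic form (x̄ - mu_0)^T · S^{-1} · (x̄ - mu_0):
  S^{-1} · (x̄ - mu_0) = (-0.2324, 1.3521),
  (x̄ - mu_0)^T · [...] = (-0.5)·(-0.2324) + (3.75)·(1.3521) = 5.1866.

Step 5 — scale by n: T² = 4 · 5.1866 = 20.7465.

T² ≈ 20.7465


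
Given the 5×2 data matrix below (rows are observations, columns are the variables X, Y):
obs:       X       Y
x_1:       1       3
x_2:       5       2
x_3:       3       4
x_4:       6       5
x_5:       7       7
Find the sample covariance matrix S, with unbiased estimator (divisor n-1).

Step 1 — column means:
  mean(X) = (1 + 5 + 3 + 6 + 7) / 5 = 22/5 = 4.4
  mean(Y) = (3 + 2 + 4 + 5 + 7) / 5 = 21/5 = 4.2

Step 2 — sample covariance S[i,j] = (1/(n-1)) · Σ_k (x_{k,i} - mean_i) · (x_{k,j} - mean_j), with n-1 = 4.
  S[X,X] = ((-3.4)·(-3.4) + (0.6)·(0.6) + (-1.4)·(-1.4) + (1.6)·(1.6) + (2.6)·(2.6)) / 4 = 23.2/4 = 5.8
  S[X,Y] = ((-3.4)·(-1.2) + (0.6)·(-2.2) + (-1.4)·(-0.2) + (1.6)·(0.8) + (2.6)·(2.8)) / 4 = 11.6/4 = 2.9
  S[Y,Y] = ((-1.2)·(-1.2) + (-2.2)·(-2.2) + (-0.2)·(-0.2) + (0.8)·(0.8) + (2.8)·(2.8)) / 4 = 14.8/4 = 3.7

S is symmetric (S[j,i] = S[i,j]). Assembling:

S = [[5.8, 2.9],
 [2.9, 3.7]]


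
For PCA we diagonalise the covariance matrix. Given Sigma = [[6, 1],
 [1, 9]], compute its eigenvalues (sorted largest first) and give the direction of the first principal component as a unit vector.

Step 1 — characteristic polynomial of 2×2 Sigma:
  det(Sigma - λI) = λ² - trace · λ + det = 0.
  trace = 6 + 9 = 15, det = 6·9 - (1)² = 53.
Step 2 — discriminant:
  Δ = trace² - 4·det = 225 - 212 = 13.
Step 3 — eigenvalues:
  λ = (trace ± √Δ)/2 = (15 ± 3.6056)/2,
  λ_1 = 9.3028,  λ_2 = 5.6972.

Step 4 — unit eigenvector for λ_1: solve (Sigma - λ_1 I)v = 0. First row:
  (6 - 9.3028)·v_x + (1)·v_y = 0, i.e. (-3.3028)·v_x + (1)·v_y = 0,
  so v ∝ (b, λ_1 - a) = (1, 3.3028) = u.
  ||u|| = √((1)² + (3.3028)²) = √(11.9083) ≈ 3.4508,
  v_1 = u/||u|| ≈ (0.2898, 0.9571) (||v_1|| = 1).

λ_1 = 9.3028,  λ_2 = 5.6972;  v_1 ≈ (0.2898, 0.9571)


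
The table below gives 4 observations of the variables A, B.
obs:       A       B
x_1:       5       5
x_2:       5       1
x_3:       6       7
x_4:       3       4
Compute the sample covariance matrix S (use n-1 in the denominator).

Step 1 — column means:
  mean(A) = (5 + 5 + 6 + 3) / 4 = 19/4 = 4.75
  mean(B) = (5 + 1 + 7 + 4) / 4 = 17/4 = 4.25

Step 2 — sample covariance S[i,j] = (1/(n-1)) · Σ_k (x_{k,i} - mean_i) · (x_{k,j} - mean_j), with n-1 = 3.
  S[A,A] = ((0.25)·(0.25) + (0.25)·(0.25) + (1.25)·(1.25) + (-1.75)·(-1.75)) / 3 = 4.75/3 = 1.5833
  S[A,B] = ((0.25)·(0.75) + (0.25)·(-3.25) + (1.25)·(2.75) + (-1.75)·(-0.25)) / 3 = 3.25/3 = 1.0833
  S[B,B] = ((0.75)·(0.75) + (-3.25)·(-3.25) + (2.75)·(2.75) + (-0.25)·(-0.25)) / 3 = 18.75/3 = 6.25

S is symmetric (S[j,i] = S[i,j]). Assembling:

S = [[1.5833, 1.0833],
 [1.0833, 6.25]]


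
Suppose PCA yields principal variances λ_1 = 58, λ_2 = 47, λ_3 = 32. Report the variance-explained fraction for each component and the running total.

Step 1 — total variance = trace(Sigma) = Σ λ_i = 58 + 47 + 32 = 137.

Step 2 — fraction explained by component i = λ_i / Σ λ:
  PC1: 58/137 = 0.4234
  PC2: 47/137 = 0.3431
  PC3: 32/137 = 0.2336

Step 3 — cumulative fraction after k components = (λ_1 + ... + λ_k) / Σ λ:
  k = 1: 58/137 = 0.4234
  k = 2: (58 + 47)/137 = 105/137 = 0.7664
  k = 3: (58 + 47 + 32)/137 = 137/137 = 1

Summary (fraction, with percent):

explained: PC1 0.4234 (42.34%), PC2 0.3431 (34.31%), PC3 0.2336 (23.36%);  cumulative: 0.4234, 0.7664, 1


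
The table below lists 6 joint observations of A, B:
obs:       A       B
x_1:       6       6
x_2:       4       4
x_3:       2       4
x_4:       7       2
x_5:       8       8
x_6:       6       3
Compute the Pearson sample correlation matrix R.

Step 1 — column means:
  mean(A) = (6 + 4 + 2 + 7 + 8 + 6) / 6 = 33/6 = 5.5
  mean(B) = (6 + 4 + 4 + 2 + 8 + 3) / 6 = 27/6 = 4.5

Step 2 — sample variances and covariances s[i,j] = (1/(n-1)) · Σ_k (x_{k,i} - mean_i) · (x_{k,j} - mean_j), with n-1 = 5:
  s[A,A] = ((0.5)·(0.5) + (-1.5)·(-1.5) + (-3.5)·(-3.5) + (1.5)·(1.5) + (2.5)·(2.5) + (0.5)·(0.5)) / 5 = 23.5/5 = 4.7
  s[A,B] = ((0.5)·(1.5) + (-1.5)·(-0.5) + (-3.5)·(-0.5) + (1.5)·(-2.5) + (2.5)·(3.5) + (0.5)·(-1.5)) / 5 = 7.5/5 = 1.5
  s[B,B] = ((1.5)·(1.5) + (-0.5)·(-0.5) + (-0.5)·(-0.5) + (-2.5)·(-2.5) + (3.5)·(3.5) + (-1.5)·(-1.5)) / 5 = 23.5/5 = 4.7
  Sample standard deviations s_i = √(s[i,i]):
  s(A) = √(4.7) = 2.1679
  s(B) = √(4.7) = 2.1679

Step 3 — r_{ij} = s_{ij} / (s_i · s_j):
  r[A,A] = 1 (diagonal).
  r[A,B] = 1.5 / (2.1679 · 2.1679) = 1.5 / 4.7 = 0.3191
  r[B,B] = 1 (diagonal).

R is symmetric with unit diagonal. Assembling:

R = [[1, 0.3191],
 [0.3191, 1]]
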